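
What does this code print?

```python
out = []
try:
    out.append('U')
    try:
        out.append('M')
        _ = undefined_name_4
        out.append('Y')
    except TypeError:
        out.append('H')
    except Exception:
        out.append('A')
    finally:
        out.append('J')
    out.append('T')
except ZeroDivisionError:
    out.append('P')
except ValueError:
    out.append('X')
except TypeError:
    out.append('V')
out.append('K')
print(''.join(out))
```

Execution trace: 'U' (try body) → 'M' (inner try body) → 'A' (inner except Exception) → 'J' (inner finally) → 'T' (try body, no exception) → 'K' (after the try/except). Output: UMAJTK

Answer: UMAJTK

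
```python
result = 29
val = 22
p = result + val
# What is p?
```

Trace:
`result = 29` → result = 29
`val = 22` → val = 22
`p = result + val` → p = 51
So p = 51

Answer: 51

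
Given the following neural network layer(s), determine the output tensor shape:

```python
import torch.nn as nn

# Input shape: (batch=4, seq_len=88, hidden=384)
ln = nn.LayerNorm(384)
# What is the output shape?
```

Input: (4, 88, 384) -> Output: (4, 88, 384)

Answer: (4, 88, 384)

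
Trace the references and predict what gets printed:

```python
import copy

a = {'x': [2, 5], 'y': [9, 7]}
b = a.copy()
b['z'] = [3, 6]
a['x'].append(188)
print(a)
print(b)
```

Key concept: shallow copy of dict with mutable values.
Step by step:
`a = {'x': [2, 5], 'y': [9, 7]}` → a = {'x': [2, 5], 'y': [9, 7]}
`b = a.copy()` → b = {'x': [2, 5], 'y': [9, 7]}
`b['z'] = [3, 6]` → b = {'x': [2, 5], 'y': [9, 7], 'z': [3, 6]}
`a['x'].append(188)` → a = {'x': [2, 5, 188], 'y': [9, 7]}; b = {'x': [2, 5, 188], 'y': [9, 7], 'z': [3, 6]}
`print(a)` → prints {'x': [2, 5, 188], 'y': [9, 7]}
`print(b)` → prints {'x': [2, 5, 188], 'y': [9, 7], 'z': [3, 6]}

Answer:
{'x': [2, 5, 188], 'y': [9, 7]}
{'x': [2, 5, 188], 'y': [9, 7], 'z': [3, 6]}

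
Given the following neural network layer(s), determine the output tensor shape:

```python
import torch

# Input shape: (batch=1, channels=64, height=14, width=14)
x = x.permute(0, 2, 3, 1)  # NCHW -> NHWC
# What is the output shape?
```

Input: (1, 64, 14, 14) -> Output: (1, 14, 14, 64)

Answer: (1, 14, 14, 64)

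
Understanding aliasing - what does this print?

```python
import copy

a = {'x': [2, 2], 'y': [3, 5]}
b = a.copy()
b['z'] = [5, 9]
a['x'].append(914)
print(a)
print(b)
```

Key concept: shallow copy of dict with mutable values.
Step by step:
`a = {'x': [2, 2], 'y': [3, 5]}` → a = {'x': [2, 2], 'y': [3, 5]}
`b = a.copy()` → b = {'x': [2, 2], 'y': [3, 5]}
`b['z'] = [5, 9]` → b = {'x': [2, 2], 'y': [3, 5], 'z': [5, 9]}
`a['x'].append(914)` → a = {'x': [2, 2, 914], 'y': [3, 5]}; b = {'x': [2, 2, 914], 'y': [3, 5], 'z': [5, 9]}
`print(a)` → prints {'x': [2, 2, 914], 'y': [3, 5]}
`print(b)` → prints {'x': [2, 2, 914], 'y': [3, 5], 'z': [5, 9]}

Answer:
{'x': [2, 2, 914], 'y': [3, 5]}
{'x': [2, 2, 914], 'y': [3, 5], 'z': [5, 9]}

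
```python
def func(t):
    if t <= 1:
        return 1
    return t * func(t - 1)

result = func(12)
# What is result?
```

func(12) = 12 * 11 * 10 * 9 * 8 * 7 * 6 * 5 * 4 * 3 * 2 * 1 = 479001600

Answer: 479001600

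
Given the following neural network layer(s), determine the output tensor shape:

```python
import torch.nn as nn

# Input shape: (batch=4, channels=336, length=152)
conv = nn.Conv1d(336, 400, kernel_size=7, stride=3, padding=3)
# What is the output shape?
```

Input: (4, 336, 152) -> Output: (4, 400, 51)

Answer: (4, 400, 51)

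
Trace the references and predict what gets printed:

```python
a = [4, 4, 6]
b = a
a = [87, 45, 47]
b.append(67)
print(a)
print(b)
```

Key concept: rebinding vs mutation: a is rebound to a new list, b still points at the original.
Step by step:
`a = [4, 4, 6]` → a = [4, 4, 6]
`b = a` → b = [4, 4, 6] (same object as a)
`a = [87, 45, 47]` → a = [87, 45, 47]
`b.append(67)` → b = [4, 4, 6, 67]
`print(a)` → prints [87, 45, 47]
`print(b)` → prints [4, 4, 6, 67]

Answer:
[87, 45, 47]
[4, 4, 6, 67]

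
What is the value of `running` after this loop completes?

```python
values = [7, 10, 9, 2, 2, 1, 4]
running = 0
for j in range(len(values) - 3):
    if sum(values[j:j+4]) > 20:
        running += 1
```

Count windows with sum > 20
`running` takes the values: 0 → 1 → 2

Answer: 2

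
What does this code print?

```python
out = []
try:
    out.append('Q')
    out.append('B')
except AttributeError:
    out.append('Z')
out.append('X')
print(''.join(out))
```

Execution trace: 'Q' (try body) → 'B' (try body, no exception) → 'X' (after the try/except). Output: QBX

Answer: QBX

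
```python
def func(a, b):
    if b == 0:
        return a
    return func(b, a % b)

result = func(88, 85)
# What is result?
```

func(88, 85) -> func(85, 3) -> func(3, 1) -> func(1, 0) -> 1

Answer: 1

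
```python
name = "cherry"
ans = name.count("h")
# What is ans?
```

Trace:
`name = "cherry"` → name = 'cherry'
`ans = name.count("h")` → ans = 1
So ans = 1

Answer: 1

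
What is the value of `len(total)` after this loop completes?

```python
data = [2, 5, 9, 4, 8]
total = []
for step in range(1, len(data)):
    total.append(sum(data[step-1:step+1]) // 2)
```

Number of 2-element averages
`total` takes the values: [] → [3] → [3, 7] → [3, 7, 6] → [3, 7, 6, 6]
So `len(total)` = 4

Answer: 4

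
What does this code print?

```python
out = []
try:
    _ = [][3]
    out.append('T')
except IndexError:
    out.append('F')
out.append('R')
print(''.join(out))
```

Execution trace: 'F' (except IndexError) → 'R' (after the try/except). Output: FR

Answer: FR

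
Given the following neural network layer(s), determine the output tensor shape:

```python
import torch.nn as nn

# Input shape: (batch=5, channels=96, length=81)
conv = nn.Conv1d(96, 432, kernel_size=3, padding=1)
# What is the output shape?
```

Input: (5, 96, 81) -> Output: (5, 432, 81)

Answer: (5, 432, 81)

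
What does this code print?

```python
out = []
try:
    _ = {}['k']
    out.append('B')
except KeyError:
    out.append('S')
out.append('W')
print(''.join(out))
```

Execution trace: 'S' (except KeyError) → 'W' (after the try/except). Output: SW

Answer: SW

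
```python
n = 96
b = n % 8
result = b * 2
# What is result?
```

Trace:
`n = 96` → n = 96
`b = n % 8` → b = 0
`result = b * 2` → result = 0
So result = 0

Answer: 0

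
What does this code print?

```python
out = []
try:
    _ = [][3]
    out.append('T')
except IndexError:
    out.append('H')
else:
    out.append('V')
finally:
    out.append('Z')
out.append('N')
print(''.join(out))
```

Execution trace: 'H' (except IndexError) → 'Z' (finally) → 'N' (after the try/except). Output: HZN

Answer: HZN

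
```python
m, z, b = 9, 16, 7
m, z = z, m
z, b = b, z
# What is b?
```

Trace:
`m, z, b = 9, 16, 7` → m = 9; z = 16; b = 7
`m, z = z, m` → m = 16; z = 9
`z, b = b, z` → z = 7; b = 9
So b = 9

Answer: 9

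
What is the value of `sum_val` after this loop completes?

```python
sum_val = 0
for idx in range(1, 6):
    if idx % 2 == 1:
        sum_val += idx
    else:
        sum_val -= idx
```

Add odd, subtract even
`sum_val` takes the values: 0 → 1 → -1 → 2 → -2 → 3

Answer: 3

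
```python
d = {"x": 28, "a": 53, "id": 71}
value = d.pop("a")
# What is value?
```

Trace:
`d = {"x": 28, "a": 53, "id": 71}` → d = {'x': 28, 'a': 53, 'id': 71}
`value = d.pop("a")` → d = {'x': 28, 'id': 71}; value = 53
So value = 53

Answer: 53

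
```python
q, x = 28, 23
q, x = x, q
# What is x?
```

Trace:
`q, x = 28, 23` → q = 28; x = 23
`q, x = x, q` → q = 23; x = 28
So x = 28

Answer: 28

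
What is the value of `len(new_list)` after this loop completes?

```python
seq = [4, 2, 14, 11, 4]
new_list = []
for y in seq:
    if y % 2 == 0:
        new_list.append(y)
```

Count even numbers in [4, 2, 14, 11, 4]
`new_list` takes the values: [] → [4] → [4, 2] → [4, 2, 14] → [4, 2, 14, 4]
So `len(new_list)` = 4

Answer: 4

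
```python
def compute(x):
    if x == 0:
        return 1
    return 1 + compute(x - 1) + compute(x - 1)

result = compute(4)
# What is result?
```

compute(x) = 1 + 2·compute(x-1), compute(0)=1. Closed form: (1+1)·2^4 - 1 = 31.

Answer: 31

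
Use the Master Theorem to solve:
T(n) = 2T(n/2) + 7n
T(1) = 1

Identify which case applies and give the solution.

a=2, b=2, f(n)=7n. log_2(2) = 1. Since c=1 = 1, Case 2 applies: T(n) = Θ(n^log_b(a) · log n) = O(n log n).

Answer: O(n log n) - Case 2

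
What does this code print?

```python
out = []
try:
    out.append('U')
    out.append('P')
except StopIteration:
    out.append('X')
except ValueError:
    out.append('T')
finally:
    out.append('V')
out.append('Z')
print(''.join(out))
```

Execution trace: 'U' (try body) → 'P' (try body, no exception) → 'V' (finally) → 'Z' (after the try/except). Output: UPVZ

Answer: UPVZ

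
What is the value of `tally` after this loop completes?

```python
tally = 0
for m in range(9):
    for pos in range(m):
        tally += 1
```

Triangle number: 0+1+2+...+8
`tally` takes the values: 0 → 1 → 2 → 3 → 4 → 5 → 6 → 7 → 8 → 9 → 10 → 11 → 12 → 13 → 14 → 15 → 16 → 17 → 18 → 19 → 20 → 21 → 22 → 23 → 24 → 25 → 26 → 27 → 28 → 29 → 30 → 31 → 32 → 33 → 34 → 35 → 36

Answer: 36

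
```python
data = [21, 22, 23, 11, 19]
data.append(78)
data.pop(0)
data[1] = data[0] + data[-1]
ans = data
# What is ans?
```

Trace:
`data = [21, 22, 23, 11, 19]` → data = [21, 22, 23, 11, 19]
`data.append(78)` → data = [21, 22, 23, 11, 19, 78]
`data.pop(0)` → data = [22, 23, 11, 19, 78]
`data[1] = data[0] + data[-1]` → data = [22, 100, 11, 19, 78]
`ans = data` → ans = [22, 100, 11, 19, 78]
So ans = [22, 100, 11, 19, 78]

Answer: [22, 100, 11, 19, 78]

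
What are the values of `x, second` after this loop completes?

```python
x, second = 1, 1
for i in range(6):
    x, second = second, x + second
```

Fibonacci: after 6 iterations
`x, second` takes the values: (1, 1) → (1, 2) → (2, 3) → (3, 5) → (5, 8) → (8, 13) → (13, 21)

Answer: 13, 21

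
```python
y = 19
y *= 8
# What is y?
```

Trace:
`y = 19` → y = 19
`y *= 8` → y = 152
So y = 152

Answer: 152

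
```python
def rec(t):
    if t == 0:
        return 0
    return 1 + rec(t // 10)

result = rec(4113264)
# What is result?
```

Count of digits of 4113264: 7

Answer: 7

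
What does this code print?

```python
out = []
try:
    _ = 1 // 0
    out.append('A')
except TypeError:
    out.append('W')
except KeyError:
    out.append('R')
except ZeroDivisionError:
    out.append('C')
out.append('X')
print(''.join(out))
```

Execution trace: 'C' (except ZeroDivisionError) → 'X' (after the try/except). Output: CX

Answer: CX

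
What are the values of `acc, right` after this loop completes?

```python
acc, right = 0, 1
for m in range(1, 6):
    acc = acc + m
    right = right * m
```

Sum and factorial of 1 to 5
`acc, right` takes the values: (0, 1) → (1, 1) → (3, 1) → (3, 2) → (6, 2) → (6, 6) → (10, 6) → (10, 24) → (15, 24) → (15, 120)

Answer: 15, 120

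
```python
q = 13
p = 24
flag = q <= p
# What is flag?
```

Trace:
`q = 13` → q = 13
`p = 24` → p = 24
`flag = q <= p` → flag = True
So flag = True

Answer: True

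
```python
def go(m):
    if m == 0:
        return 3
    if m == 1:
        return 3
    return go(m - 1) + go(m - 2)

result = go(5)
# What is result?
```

Build up from base cases: go(0)=3, go(1)=3, go(2)=6, go(3)=9, go(4)=15, go(5)=24

Answer: 24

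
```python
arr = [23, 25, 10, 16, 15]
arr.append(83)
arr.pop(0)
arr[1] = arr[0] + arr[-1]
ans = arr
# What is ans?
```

Trace:
`arr = [23, 25, 10, 16, 15]` → arr = [23, 25, 10, 16, 15]
`arr.append(83)` → arr = [23, 25, 10, 16, 15, 83]
`arr.pop(0)` → arr = [25, 10, 16, 15, 83]
`arr[1] = arr[0] + arr[-1]` → arr = [25, 108, 16, 15, 83]
`ans = arr` → ans = [25, 108, 16, 15, 83]
So ans = [25, 108, 16, 15, 83]

Answer: [25, 108, 16, 15, 83]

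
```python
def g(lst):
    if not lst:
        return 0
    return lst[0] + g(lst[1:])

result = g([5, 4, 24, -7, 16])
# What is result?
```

5 + 4 + 24 + (-7) + 16 + 0 = 42

Answer: 42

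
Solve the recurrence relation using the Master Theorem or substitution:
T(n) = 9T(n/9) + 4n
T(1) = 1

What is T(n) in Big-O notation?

By Master Theorem: a=9, b=9, f(n)=4n. Since log_9(9) = 1 and f(n) = Θ(n^1), Case 2 applies. T(n) = O(n log n).

Answer: O(n log n)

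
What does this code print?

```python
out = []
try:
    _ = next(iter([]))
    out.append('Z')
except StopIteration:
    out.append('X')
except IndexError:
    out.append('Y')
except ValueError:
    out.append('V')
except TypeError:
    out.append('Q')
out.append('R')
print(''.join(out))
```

Execution trace: 'X' (except StopIteration) → 'R' (after the try/except). Output: XR

Answer: XR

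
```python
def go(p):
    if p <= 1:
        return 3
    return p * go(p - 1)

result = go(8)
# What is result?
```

go(8) = 8 * 7 * 6 * 5 * 4 * 3 * 2 * 3 = 120960

Answer: 120960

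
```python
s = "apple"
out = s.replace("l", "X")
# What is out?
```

Trace:
`s = "apple"` → s = 'apple'
`out = s.replace("l", "X")` → out = 'appXe'
So out = 'appXe'

Answer: 'appXe'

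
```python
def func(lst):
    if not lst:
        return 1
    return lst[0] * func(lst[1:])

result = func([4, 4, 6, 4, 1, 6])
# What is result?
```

Product over [4, 4, 6, 4, 1, 6] = 4 * 4 * 6 * 4 * 1 * 6 = 2304

Answer: 2304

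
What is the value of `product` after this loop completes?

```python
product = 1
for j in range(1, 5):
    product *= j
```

4! = 24
`product` takes the values: 1 → 2 → 6 → 24

Answer: 24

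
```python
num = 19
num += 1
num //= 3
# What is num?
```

Trace:
`num = 19` → num = 19
`num += 1` → num = 20
`num //= 3` → num = 6
So num = 6

Answer: 6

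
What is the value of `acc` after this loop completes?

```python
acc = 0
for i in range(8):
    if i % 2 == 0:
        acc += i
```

Sum of even numbers 0 to 7
`acc` takes the values: 0 → 2 → 6 → 12

Answer: 12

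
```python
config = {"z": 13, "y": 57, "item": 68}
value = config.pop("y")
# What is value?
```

Trace:
`config = {"z": 13, "y": 57, "item": 68}` → config = {'z': 13, 'y': 57, 'item': 68}
`value = config.pop("y")` → config = {'z': 13, 'item': 68}; value = 57
So value = 57

Answer: 57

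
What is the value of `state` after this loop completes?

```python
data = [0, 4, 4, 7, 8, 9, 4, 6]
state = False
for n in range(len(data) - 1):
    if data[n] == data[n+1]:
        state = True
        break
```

Check consecutive duplicates in [0, 4, 4, 7, 8, 9, 4, 6]
`state` takes the values: False → True

Answer: True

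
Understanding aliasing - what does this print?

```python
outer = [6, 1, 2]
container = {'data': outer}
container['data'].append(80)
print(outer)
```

Key concept: dict holds reference to list.
Step by step:
`outer = [6, 1, 2]` → outer = [6, 1, 2]
`container = {'data': outer}` → container = {'data': [6, 1, 2]}
`container['data'].append(80)` → outer = [6, 1, 2, 80]; container = {'data': [6, 1, 2, 80]}
`print(outer)` → prints [6, 1, 2, 80]

Answer: [6, 1, 2, 80]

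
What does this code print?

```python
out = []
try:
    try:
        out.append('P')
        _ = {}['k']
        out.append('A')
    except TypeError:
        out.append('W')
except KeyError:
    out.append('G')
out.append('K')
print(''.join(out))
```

Execution trace: 'P' (try body) → 'G' (outer except KeyError) → 'K' (after the try/except). Output: PGK

Answer: PGK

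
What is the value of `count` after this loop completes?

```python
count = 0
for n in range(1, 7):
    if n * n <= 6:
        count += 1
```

Count numbers where n² ≤ 6
`count` takes the values: 0 → 1 → 2

Answer: 2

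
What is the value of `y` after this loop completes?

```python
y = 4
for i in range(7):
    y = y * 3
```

Multiply by 3, 7 times: 4 * 3^7 = 8748
`y` takes the values: 4 → 12 → 36 → 108 → 324 → 972 → 2916 → 8748

Answer: 8748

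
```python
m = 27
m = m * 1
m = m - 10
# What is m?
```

Trace:
`m = 27` → m = 27
`m = m * 1` → m = 27
`m = m - 10` → m = 17
So m = 17

Answer: 17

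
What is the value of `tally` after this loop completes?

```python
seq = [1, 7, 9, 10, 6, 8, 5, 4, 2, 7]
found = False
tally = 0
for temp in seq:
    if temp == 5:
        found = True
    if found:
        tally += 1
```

Count elements after first 5 in [1, 7, 9, 10, 6, 8, 5, 4, 2, 7]
`tally` takes the values: 0 → 1 → 2 → 3 → 4

Answer: 4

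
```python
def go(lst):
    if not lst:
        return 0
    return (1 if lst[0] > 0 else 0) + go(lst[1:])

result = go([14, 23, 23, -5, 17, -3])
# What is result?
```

Count of positive elements in [14, 23, 23, -5, 17, -3] = 4

Answer: 4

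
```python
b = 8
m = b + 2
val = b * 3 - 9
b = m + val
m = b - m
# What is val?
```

Trace:
`b = 8` → b = 8
`m = b + 2` → m = 10
`val = b * 3 - 9` → val = 15
`b = m + val` → b = 25
`m = b - m` → m = 15
So val = 15

Answer: 15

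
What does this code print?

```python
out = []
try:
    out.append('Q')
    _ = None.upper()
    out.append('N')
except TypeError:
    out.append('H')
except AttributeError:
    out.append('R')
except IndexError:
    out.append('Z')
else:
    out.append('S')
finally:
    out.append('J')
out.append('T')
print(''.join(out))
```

Execution trace: 'Q' (try body) → 'R' (except AttributeError) → 'J' (finally) → 'T' (after the try/except). Output: QRJT

Answer: QRJT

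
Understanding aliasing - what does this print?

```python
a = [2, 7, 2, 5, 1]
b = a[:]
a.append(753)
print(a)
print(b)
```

Key concept: slice [:] creates copy.
Step by step:
`a = [2, 7, 2, 5, 1]` → a = [2, 7, 2, 5, 1]
`b = a[:]` → b = [2, 7, 2, 5, 1]
`a.append(753)` → a = [2, 7, 2, 5, 1, 753]
`print(a)` → prints [2, 7, 2, 5, 1, 753]
`print(b)` → prints [2, 7, 2, 5, 1]

Answer:
[2, 7, 2, 5, 1, 753]
[2, 7, 2, 5, 1]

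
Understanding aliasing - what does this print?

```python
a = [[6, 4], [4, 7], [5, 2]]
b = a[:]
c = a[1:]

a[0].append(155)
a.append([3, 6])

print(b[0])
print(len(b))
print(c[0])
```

Key concept: slice with nested mutation.
Step by step:
`a = [[6, 4], [4, 7], [5, 2]]` → a = [[6, 4], [4, 7], [5, 2]]
`b = a[:]` → b = [[6, 4], [4, 7], [5, 2]]
`c = a[1:]` → c = [[4, 7], [5, 2]]
`a[0].append(155)` → a = [[6, 4, 155], [4, 7], [5, 2]]; b = [[6, 4, 155], [4, 7], [5, 2]]
`a.append([3, 6])` → a = [[6, 4, 155], [4, 7], [5, 2], [3, 6]]
`print(b[0])` → prints [6, 4, 155]
`print(len(b))` → prints 3
`print(c[0])` → prints [4, 7]

Answer:
[6, 4, 155]
3
[4, 7]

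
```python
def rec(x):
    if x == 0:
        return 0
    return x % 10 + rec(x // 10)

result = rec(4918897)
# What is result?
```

Sum of digits of 4918897: 7 + 9 + 8 + 8 + 1 + 9 + 4 = 46

Answer: 46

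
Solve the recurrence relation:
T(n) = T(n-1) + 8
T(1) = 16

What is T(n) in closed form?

Unrolling: T(n) = T(1) + 8·(n-1) = 16 + 8(n-1) = 8n + 8.

Answer: T(n) = 8n + 8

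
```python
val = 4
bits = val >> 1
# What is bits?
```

Trace:
`val = 4` → val = 4
`bits = val >> 1` → bits = 2
So bits = 2

Answer: 2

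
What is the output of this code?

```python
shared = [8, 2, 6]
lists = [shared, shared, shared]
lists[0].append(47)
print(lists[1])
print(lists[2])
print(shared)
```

Key concept: list of same reference.
Step by step:
`shared = [8, 2, 6]` → shared = [8, 2, 6]
`lists = [shared, shared, shared]` → lists = [[8, 2, 6], [8, 2, 6], [8, 2, 6]]
`lists[0].append(47)` → shared = [8, 2, 6, 47]; lists = [[8, 2, 6, 47], [8, 2, 6, 47], [8, 2, 6, 47]]
`print(lists[1])` → prints [8, 2, 6, 47]
`print(lists[2])` → prints [8, 2, 6, 47]
`print(shared)` → prints [8, 2, 6, 47]

Answer:
[8, 2, 6, 47]
[8, 2, 6, 47]
[8, 2, 6, 47]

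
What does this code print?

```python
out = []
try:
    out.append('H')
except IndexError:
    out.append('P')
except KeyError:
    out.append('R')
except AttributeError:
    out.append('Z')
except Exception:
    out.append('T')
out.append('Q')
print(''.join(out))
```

Execution trace: 'H' (try body, no exception) → 'Q' (after the try/except). Output: HQ

Answer: HQ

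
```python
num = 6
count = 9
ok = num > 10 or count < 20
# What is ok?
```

Trace:
`num = 6` → num = 6
`count = 9` → count = 9
`ok = num > 10 or count < 20` → ok = True
So ok = True

Answer: True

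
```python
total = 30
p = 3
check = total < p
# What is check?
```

Trace:
`total = 30` → total = 30
`p = 3` → p = 3
`check = total < p` → check = False
So check = False

Answer: False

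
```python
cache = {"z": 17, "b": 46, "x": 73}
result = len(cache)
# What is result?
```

Trace:
`cache = {"z": 17, "b": 46, "x": 73}` → cache = {'z': 17, 'b': 46, 'x': 73}
`result = len(cache)` → result = 3
So result = 3

Answer: 3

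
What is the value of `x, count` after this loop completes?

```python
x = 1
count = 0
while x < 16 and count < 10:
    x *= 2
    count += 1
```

Double until >= 16 or 10 iterations
`x, count` takes the values: (1, 0) → (2, 0) → (2, 1) → (4, 1) → (4, 2) → (8, 2) → (8, 3) → (16, 3) → (16, 4)

Answer: 16, 4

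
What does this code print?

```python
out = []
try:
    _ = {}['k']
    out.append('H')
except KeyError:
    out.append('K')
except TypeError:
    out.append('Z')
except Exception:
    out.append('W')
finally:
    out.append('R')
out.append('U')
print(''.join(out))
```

Execution trace: 'K' (except KeyError) → 'R' (finally) → 'U' (after the try/except). Output: KRU

Answer: KRU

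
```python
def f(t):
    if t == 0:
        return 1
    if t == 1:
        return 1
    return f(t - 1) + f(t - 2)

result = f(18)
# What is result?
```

Build up from base cases: f(0)=1, f(1)=1, f(2)=2, f(3)=3, f(4)=5, f(5)=8, f(6)=13, ..., f(18)=4181

Answer: 4181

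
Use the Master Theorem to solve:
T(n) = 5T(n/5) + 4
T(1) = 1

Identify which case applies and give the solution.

a=5, b=5, f(n)=4. log_5(5) = 1. Since c=0 < 1, Case 1 applies: T(n) = Θ(n^log_b(a)) = O(n).

Answer: O(n) - Case 1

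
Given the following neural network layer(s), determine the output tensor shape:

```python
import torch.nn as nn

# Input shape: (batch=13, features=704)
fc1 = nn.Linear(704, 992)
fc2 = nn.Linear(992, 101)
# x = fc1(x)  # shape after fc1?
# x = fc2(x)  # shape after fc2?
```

Input: (13, 704) -> after fc1: (13, 992) -> Output: (13, 101)

Answer: (13, 101)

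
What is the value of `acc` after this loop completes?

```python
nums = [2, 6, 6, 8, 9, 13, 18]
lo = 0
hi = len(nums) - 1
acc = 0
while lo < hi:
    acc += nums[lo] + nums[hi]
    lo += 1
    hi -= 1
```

Sum of pairs from ends
`acc` takes the values: 0 → 20 → 39 → 54

Answer: 54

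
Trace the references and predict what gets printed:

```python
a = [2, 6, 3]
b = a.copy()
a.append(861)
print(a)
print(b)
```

Key concept: list.copy() creates independent copy.
Step by step:
`a = [2, 6, 3]` → a = [2, 6, 3]
`b = a.copy()` → b = [2, 6, 3]
`a.append(861)` → a = [2, 6, 3, 861]
`print(a)` → prints [2, 6, 3, 861]
`print(b)` → prints [2, 6, 3]

Answer:
[2, 6, 3, 861]
[2, 6, 3]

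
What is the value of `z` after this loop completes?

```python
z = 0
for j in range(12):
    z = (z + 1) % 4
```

Increment mod 4, 12 times = 0
`z` takes the values: 0 → 1 → 2 → 3 → 0 → 1 → 2 → 3 → 0 → 1 → 2 → 3 → 0

Answer: 0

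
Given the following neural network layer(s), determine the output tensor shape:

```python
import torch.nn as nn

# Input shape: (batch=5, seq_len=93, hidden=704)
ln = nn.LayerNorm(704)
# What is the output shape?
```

Input: (5, 93, 704) -> Output: (5, 93, 704)

Answer: (5, 93, 704)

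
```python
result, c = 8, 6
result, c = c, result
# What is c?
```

Trace:
`result, c = 8, 6` → result = 8; c = 6
`result, c = c, result` → result = 6; c = 8
So c = 8

Answer: 8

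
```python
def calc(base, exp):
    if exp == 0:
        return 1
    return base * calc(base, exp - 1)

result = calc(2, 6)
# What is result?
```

calc(2, 6) = 2 * 2 * 2 * 2 * 2 * 2 = 64

Answer: 64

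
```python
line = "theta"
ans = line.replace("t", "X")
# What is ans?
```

Trace:
`line = "theta"` → line = 'theta'
`ans = line.replace("t", "X")` → ans = 'XheXa'
So ans = 'XheXa'

Answer: 'XheXa'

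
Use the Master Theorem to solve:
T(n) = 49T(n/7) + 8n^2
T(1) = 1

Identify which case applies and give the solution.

a=49, b=7, f(n)=8n^2. log_7(49) = 2. Since c=2 = 2, Case 2 applies: T(n) = Θ(n^log_b(a) · log n) = O(n^2 log n).

Answer: O(n^2 log n) - Case 2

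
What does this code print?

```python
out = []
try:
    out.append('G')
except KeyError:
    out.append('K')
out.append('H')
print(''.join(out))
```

Execution trace: 'G' (try body, no exception) → 'H' (after the try/except). Output: GH

Answer: GH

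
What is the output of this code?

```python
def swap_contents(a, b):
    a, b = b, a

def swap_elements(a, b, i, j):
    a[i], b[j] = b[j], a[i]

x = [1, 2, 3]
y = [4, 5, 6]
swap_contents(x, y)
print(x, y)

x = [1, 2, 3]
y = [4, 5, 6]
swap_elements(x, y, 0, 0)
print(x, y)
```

Key concept: parameter rebinding vs mutation.
Step by step:
`x = [1, 2, 3]` → x = [1, 2, 3]
`y = [4, 5, 6]` → y = [4, 5, 6]
`swap_contents(x, y)` → no visible change to tracked variables
`print(x, y)` → prints [1, 2, 3] [4, 5, 6]
`x = [1, 2, 3]` → x = [1, 2, 3]
`y = [4, 5, 6]` → y = [4, 5, 6]
`swap_elements(x, y, 0, 0)` → x = [4, 2, 3]; y = [1, 5, 6]
`print(x, y)` → prints [4, 2, 3] [1, 5, 6]

Answer:
[1, 2, 3] [4, 5, 6]
[4, 2, 3] [1, 5, 6]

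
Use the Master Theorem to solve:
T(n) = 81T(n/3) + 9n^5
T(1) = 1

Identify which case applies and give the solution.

a=81, b=3, f(n)=9n^5. log_3(81) = 4. Since c=5 > 4 and the regularity condition holds (81(n/3)^5 = (81/3^5)n^5 with 81/3^5 < 1), Case 3 applies: T(n) = Θ(f(n)) = O(n^5).

Answer: O(n^5) - Case 3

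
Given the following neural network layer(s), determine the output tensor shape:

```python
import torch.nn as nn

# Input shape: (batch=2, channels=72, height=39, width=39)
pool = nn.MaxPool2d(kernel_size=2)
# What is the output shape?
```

Input: (2, 72, 39, 39) -> Output: (2, 72, 19, 19)

Answer: (2, 72, 19, 19)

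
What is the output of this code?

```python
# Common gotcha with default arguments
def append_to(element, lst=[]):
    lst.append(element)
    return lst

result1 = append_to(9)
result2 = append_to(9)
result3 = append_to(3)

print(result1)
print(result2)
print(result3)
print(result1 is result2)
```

Key concept: mutable default argument gotcha.
Step by step:
`result1 = append_to(9)` → result1 = [9]
`result2 = append_to(9)` → result1 = [9, 9] (same object as result2); result2 = [9, 9] (same object as result1)
`result3 = append_to(3)` → result1 = [9, 9, 3] (same object as result2, result3); result2 = [9, 9, 3] (same object as result1, result3); result3 = [9, 9, 3] (same object as result1, result2)
`print(result1)` → prints [9, 9, 3]
`print(result2)` → prints [9, 9, 3]
`print(result3)` → prints [9, 9, 3]
`print(result1 is result2)` → prints True

Answer:
[9, 9, 3]
[9, 9, 3]
[9, 9, 3]
True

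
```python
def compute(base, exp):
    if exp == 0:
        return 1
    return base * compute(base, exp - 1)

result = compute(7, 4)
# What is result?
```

compute(7, 4) = 7 * 7 * 7 * 7 = 2401

Answer: 2401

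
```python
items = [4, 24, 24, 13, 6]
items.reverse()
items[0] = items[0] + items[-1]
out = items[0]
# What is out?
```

Trace:
`items = [4, 24, 24, 13, 6]` → items = [4, 24, 24, 13, 6]
`items.reverse()` → items = [6, 13, 24, 24, 4]
`items[0] = items[0] + items[-1]` → items = [10, 13, 24, 24, 4]
`out = items[0]` → out = 10
So out = 10

Answer: 10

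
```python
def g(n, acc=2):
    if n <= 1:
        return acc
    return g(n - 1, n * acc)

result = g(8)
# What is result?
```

Accumulator trace (n, acc): (8, 2) -> (7, 16) -> (6, 112) -> (5, 672) -> (4, 3360) -> (3, 13440) -> (2, 40320) -> (1, 80640) -> return 80640

Answer: 80640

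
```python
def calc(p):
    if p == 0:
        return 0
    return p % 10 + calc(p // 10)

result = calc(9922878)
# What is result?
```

Sum of digits of 9922878: 8 + 7 + 8 + 2 + 2 + 9 + 9 = 45

Answer: 45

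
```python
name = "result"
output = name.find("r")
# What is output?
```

Trace:
`name = "result"` → name = 'result'
`output = name.find("r")` → output = 0
So output = 0

Answer: 0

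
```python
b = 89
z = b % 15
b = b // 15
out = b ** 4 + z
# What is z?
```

Trace:
`b = 89` → b = 89
`z = b % 15` → z = 14
`b = b // 15` → b = 5
`out = b ** 4 + z` → out = 639
So z = 14

Answer: 14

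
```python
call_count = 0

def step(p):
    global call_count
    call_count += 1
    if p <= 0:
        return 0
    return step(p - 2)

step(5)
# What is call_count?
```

Linear recursion stepping by 2: 4 calls from p=5 down to ≤0.

Answer: 4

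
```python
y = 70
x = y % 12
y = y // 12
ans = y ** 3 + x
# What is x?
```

Trace:
`y = 70` → y = 70
`x = y % 12` → x = 10
`y = y // 12` → y = 5
`ans = y ** 3 + x` → ans = 135
So x = 10

Answer: 10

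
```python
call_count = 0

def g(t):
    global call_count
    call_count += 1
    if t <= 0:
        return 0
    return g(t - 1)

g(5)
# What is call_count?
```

Linear recursion stepping by 1: 6 calls from t=5 down to ≤0.

Answer: 6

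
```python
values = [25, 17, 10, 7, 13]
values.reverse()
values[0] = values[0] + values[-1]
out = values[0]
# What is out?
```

Trace:
`values = [25, 17, 10, 7, 13]` → values = [25, 17, 10, 7, 13]
`values.reverse()` → values = [13, 7, 10, 17, 25]
`values[0] = values[0] + values[-1]` → values = [38, 7, 10, 17, 25]
`out = values[0]` → out = 38
So out = 38

Answer: 38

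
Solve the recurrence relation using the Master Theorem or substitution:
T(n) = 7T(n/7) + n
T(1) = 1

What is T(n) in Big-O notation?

By Master Theorem: a=7, b=7, f(n)=n. Since log_7(7) = 1 and f(n) = Θ(n^1), Case 2 applies. T(n) = O(n log n).

Answer: O(n log n)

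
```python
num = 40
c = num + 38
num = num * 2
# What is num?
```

Trace:
`num = 40` → num = 40
`c = num + 38` → c = 78
`num = num * 2` → num = 80
So num = 80

Answer: 80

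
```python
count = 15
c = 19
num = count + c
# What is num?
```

Trace:
`count = 15` → count = 15
`c = 19` → c = 19
`num = count + c` → num = 34
So num = 34

Answer: 34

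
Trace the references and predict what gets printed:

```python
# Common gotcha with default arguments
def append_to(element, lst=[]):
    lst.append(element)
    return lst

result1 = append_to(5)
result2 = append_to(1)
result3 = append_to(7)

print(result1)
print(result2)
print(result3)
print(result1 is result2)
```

Key concept: mutable default argument gotcha.
Step by step:
`result1 = append_to(5)` → result1 = [5]
`result2 = append_to(1)` → result1 = [5, 1] (same object as result2); result2 = [5, 1] (same object as result1)
`result3 = append_to(7)` → result1 = [5, 1, 7] (same object as result2, result3); result2 = [5, 1, 7] (same object as result1, result3); result3 = [5, 1, 7] (same object as result1, result2)
`print(result1)` → prints [5, 1, 7]
`print(result2)` → prints [5, 1, 7]
`print(result3)` → prints [5, 1, 7]
`print(result1 is result2)` → prints True

Answer:
[5, 1, 7]
[5, 1, 7]
[5, 1, 7]
True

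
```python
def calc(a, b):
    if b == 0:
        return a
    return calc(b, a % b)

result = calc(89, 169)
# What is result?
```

calc(89, 169) -> calc(169, 89) -> calc(89, 80) -> calc(80, 9) -> calc(9, 8) -> calc(8, 1) -> calc(1, 0) -> 1

Answer: 1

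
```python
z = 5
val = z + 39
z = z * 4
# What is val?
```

Trace:
`z = 5` → z = 5
`val = z + 39` → val = 44
`z = z * 4` → z = 20
So val = 44

Answer: 44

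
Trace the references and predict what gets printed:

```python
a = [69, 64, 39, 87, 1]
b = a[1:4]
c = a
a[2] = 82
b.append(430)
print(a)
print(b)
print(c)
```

Key concept: slice vs alias.
Step by step:
`a = [69, 64, 39, 87, 1]` → a = [69, 64, 39, 87, 1]
`b = a[1:4]` → b = [64, 39, 87]
`c = a` → c = [69, 64, 39, 87, 1] (same object as a)
`a[2] = 82` → a = [69, 64, 82, 87, 1] (same object as c); c = [69, 64, 82, 87, 1] (same object as a)
`b.append(430)` → b = [64, 39, 87, 430]
`print(a)` → prints [69, 64, 82, 87, 1]
`print(b)` → prints [64, 39, 87, 430]
`print(c)` → prints [69, 64, 82, 87, 1]

Answer:
[69, 64, 82, 87, 1]
[64, 39, 87, 430]
[69, 64, 82, 87, 1]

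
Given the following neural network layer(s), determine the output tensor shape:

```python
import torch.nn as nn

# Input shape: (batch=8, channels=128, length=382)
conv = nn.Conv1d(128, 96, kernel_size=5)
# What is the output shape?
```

Input: (8, 128, 382) -> Output: (8, 96, 378)

Answer: (8, 96, 378)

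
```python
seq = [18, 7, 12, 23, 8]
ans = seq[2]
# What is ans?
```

Trace:
`seq = [18, 7, 12, 23, 8]` → seq = [18, 7, 12, 23, 8]
`ans = seq[2]` → ans = 12
So ans = 12

Answer: 12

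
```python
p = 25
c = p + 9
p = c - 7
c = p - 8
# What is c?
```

Trace:
`p = 25` → p = 25
`c = p + 9` → c = 34
`p = c - 7` → p = 27
`c = p - 8` → c = 19
So c = 19

Answer: 19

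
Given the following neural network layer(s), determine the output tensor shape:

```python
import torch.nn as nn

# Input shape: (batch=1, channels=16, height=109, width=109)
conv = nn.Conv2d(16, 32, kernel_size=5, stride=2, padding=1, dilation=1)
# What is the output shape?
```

Input: (1, 16, 109, 109) -> Output: (1, 32, 54, 54)

Answer: (1, 32, 54, 54)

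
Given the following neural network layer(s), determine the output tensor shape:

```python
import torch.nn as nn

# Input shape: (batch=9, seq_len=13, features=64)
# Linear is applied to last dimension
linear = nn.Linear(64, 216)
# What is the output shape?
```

Input: (9, 13, 64) -> Output: (9, 13, 216)

Answer: (9, 13, 216)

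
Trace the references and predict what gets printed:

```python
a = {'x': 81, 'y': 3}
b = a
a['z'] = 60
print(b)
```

Key concept: dict aliasing.
Step by step:
`a = {'x': 81, 'y': 3}` → a = {'x': 81, 'y': 3}
`b = a` → b = {'x': 81, 'y': 3} (same object as a)
`a['z'] = 60` → a = {'x': 81, 'y': 3, 'z': 60} (same object as b); b = {'x': 81, 'y': 3, 'z': 60} (same object as a)
`print(b)` → prints {'x': 81, 'y': 3, 'z': 60}

Answer: {'x': 81, 'y': 3, 'z': 60}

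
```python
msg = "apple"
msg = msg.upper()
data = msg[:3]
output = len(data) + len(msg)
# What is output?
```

Trace:
`msg = "apple"` → msg = 'apple'
`msg = msg.upper()` → msg = 'APPLE'
`data = msg[:3]` → data = 'APP'
`output = len(data) + len(msg)` → output = 8
So output = 8

Answer: 8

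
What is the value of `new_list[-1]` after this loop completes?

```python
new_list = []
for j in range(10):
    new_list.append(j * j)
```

Last element of squares 0 to 9
`new_list` takes the values: [] → [0] → [0, 1] → [0, 1, 4] → [0, 1, 4, 9] → [0, 1, 4, 9, 16] → [0, 1, 4, 9, 16, 25] → [0, 1, 4, 9, 16, 25, 36] → [0, 1, 4, 9, 16, 25, 36, 49] → [0, 1, 4, 9, 16, 25, 36, 49, 64] → [0, 1, 4, 9, 16, 25, 36, 49, 64, 81]
So `new_list[-1]` = 81

Answer: 81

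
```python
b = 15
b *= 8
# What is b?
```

Trace:
`b = 15` → b = 15
`b *= 8` → b = 120
So b = 120

Answer: 120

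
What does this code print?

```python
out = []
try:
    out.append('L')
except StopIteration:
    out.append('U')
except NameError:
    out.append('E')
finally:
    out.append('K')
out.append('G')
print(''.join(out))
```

Execution trace: 'L' (try body, no exception) → 'K' (finally) → 'G' (after the try/except). Output: LKG

Answer: LKG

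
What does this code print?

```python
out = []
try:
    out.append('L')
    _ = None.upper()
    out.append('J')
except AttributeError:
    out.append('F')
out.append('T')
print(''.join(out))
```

Execution trace: 'L' (try body) → 'F' (except AttributeError) → 'T' (after the try/except). Output: LFT

Answer: LFT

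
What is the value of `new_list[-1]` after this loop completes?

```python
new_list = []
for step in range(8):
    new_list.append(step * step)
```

Last element of squares 0 to 7
`new_list` takes the values: [] → [0] → [0, 1] → [0, 1, 4] → [0, 1, 4, 9] → [0, 1, 4, 9, 16] → [0, 1, 4, 9, 16, 25] → [0, 1, 4, 9, 16, 25, 36] → [0, 1, 4, 9, 16, 25, 36, 49]
So `new_list[-1]` = 49

Answer: 49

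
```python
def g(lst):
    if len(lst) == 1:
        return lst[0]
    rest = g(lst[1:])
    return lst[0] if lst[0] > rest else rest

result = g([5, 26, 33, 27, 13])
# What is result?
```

Recursive max over [5, 26, 33, 27, 13] = 33

Answer: 33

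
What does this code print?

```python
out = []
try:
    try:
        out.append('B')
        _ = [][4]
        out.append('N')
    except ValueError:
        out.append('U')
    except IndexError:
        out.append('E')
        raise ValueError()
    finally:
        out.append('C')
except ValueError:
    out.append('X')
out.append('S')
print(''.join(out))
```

Execution trace: 'B' (inner try body) → 'E' (inner except IndexError) → 'C' (inner finally) → 'X' (outer except ValueError) → 'S' (after the try/except). Output: BECXS

Answer: BECXS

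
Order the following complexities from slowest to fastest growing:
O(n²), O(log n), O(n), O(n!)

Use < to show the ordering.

Ordered by growth rate: O(log n) < O(n) < O(n²) < O(n!)

Answer: O(log n) < O(n) < O(n²) < O(n!)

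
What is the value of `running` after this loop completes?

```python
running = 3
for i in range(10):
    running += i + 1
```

Start at 3, add 1 to 10 = 58
`running` takes the values: 3 → 4 → 6 → 9 → 13 → 18 → 24 → 31 → 39 → 48 → 58

Answer: 58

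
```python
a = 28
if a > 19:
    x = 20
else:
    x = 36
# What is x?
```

Trace:
`a = 28` → a = 28
`if a > 19: ...` → a > 19 is True → x = 20
So x = 20

Answer: 20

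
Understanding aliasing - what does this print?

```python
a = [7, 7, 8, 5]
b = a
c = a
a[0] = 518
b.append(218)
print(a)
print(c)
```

Key concept: multiple aliases.
Step by step:
`a = [7, 7, 8, 5]` → a = [7, 7, 8, 5]
`b = a` → b = [7, 7, 8, 5] (same object as a)
`c = a` → c = [7, 7, 8, 5] (same object as a, b)
`a[0] = 518` → a = [518, 7, 8, 5] (same object as b, c); b = [518, 7, 8, 5] (same object as a, c); c = [518, 7, 8, 5] (same object as a, b)
`b.append(218)` → a = [518, 7, 8, 5, 218] (same object as b, c); b = [518, 7, 8, 5, 218] (same object as a, c); c = [518, 7, 8, 5, 218] (same object as a, b)
`print(a)` → prints [518, 7, 8, 5, 218]
`print(c)` → prints [518, 7, 8, 5, 218]

Answer:
[518, 7, 8, 5, 218]
[518, 7, 8, 5, 218]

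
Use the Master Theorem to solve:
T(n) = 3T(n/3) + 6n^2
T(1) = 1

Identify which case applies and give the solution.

a=3, b=3, f(n)=6n^2. log_3(3) = 1. Since c=2 > 1 and the regularity condition holds (3(n/3)^2 = (3/3^2)n^2 with 3/3^2 < 1), Case 3 applies: T(n) = Θ(f(n)) = O(n^2).

Answer: O(n^2) - Case 3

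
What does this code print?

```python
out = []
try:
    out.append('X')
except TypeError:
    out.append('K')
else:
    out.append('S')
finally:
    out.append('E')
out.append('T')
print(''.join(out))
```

Execution trace: 'X' (try body, no exception) → 'S' (else) → 'E' (finally) → 'T' (after the try/except). Output: XSET

Answer: XSET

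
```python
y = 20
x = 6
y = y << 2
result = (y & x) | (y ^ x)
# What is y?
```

Trace:
`y = 20` → y = 20
`x = 6` → x = 6
`y = y << 2` → y = 80
`result = (y & x) | (y ^ x)` → result = 86
So y = 80

Answer: 80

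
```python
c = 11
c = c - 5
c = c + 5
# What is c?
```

Trace:
`c = 11` → c = 11
`c = c - 5` → c = 6
`c = c + 5` → c = 11
So c = 11

Answer: 11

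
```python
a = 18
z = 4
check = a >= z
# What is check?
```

Trace:
`a = 18` → a = 18
`z = 4` → z = 4
`check = a >= z` → check = True
So check = True

Answer: True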